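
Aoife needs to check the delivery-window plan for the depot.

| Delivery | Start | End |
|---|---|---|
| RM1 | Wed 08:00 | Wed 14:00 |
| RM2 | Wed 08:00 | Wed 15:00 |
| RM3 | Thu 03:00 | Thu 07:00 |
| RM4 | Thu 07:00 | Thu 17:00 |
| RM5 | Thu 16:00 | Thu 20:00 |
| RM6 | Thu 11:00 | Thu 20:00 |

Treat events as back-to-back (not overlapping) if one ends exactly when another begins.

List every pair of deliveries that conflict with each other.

RM1 & RM2, RM4 & RM5, RM4 & RM6, RM5 & RM6

Sorted by start: RM1, RM2, RM3, RM4, RM6, RM5.
RM2 starts before RM1 ends → RM1 and RM2 overlap.
RM3 starts after RM1 ends; RM1 is clear from here.
RM3 starts after RM2 ends; RM2 is clear from here.
RM4 starts exactly when RM3 ends (back-to-back, no overlap); RM3 is clear from here.
RM6 starts before RM4 ends → RM4 and RM6 overlap.
RM5 starts before RM4 ends → RM4 and RM5 overlap.
RM5 starts before RM6 ends → RM6 and RM5 overlap.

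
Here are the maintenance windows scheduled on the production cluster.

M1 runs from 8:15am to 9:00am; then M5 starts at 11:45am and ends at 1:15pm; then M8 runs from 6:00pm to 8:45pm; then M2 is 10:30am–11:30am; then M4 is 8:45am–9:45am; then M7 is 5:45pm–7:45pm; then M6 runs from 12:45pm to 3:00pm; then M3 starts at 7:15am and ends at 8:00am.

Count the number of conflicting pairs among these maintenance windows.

3

Sorted by start: M3, M1, M4, M2, M5, M6, M7, M8.
M1 starts after M3 ends, so M3 has no further overlaps.
M4 starts before M1 ends → M1 and M4 overlap.
M2 starts after M1 ends, so M1 has no further overlaps.
M2 starts after M4 ends, so M4 has no further overlaps.
M5 starts after M2 ends, so M2 has no further overlaps.
M6 starts before M5 ends → M5 and M6 overlap.
M7 starts after M5 ends, so M5 has no further overlaps.
M7 starts after M6 ends, so M6 has no further overlaps.
M8 starts before M7 ends → M7 and M8 overlap.
Overlapping pairs: M1 & M4, M5 & M6, M7 & M8 — 3 in total.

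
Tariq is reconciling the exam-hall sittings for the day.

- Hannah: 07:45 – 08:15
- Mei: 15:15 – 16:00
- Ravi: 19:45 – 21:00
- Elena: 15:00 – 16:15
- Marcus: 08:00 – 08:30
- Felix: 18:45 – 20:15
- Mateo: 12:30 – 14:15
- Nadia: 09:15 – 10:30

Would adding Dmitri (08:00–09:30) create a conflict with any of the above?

Yes — it overlaps Hannah, Marcus, Nadia

Hannah: starts 07:45 before Dmitri ends 09:30, and ends 08:15 after Dmitri starts 08:00 → overlap.
Marcus: starts 08:00 before Dmitri ends 09:30, and ends 08:30 after Dmitri starts 08:00 → overlap.
Nadia: starts 09:15 before Dmitri ends 09:30, and ends 10:30 after Dmitri starts 08:00 → overlap.
Mateo: starts 12:30 at or after Dmitri ends 09:30 → clear.
Elena: starts 15:00 at or after Dmitri ends 09:30 → clear.
Mei: starts 15:15 at or after Dmitri ends 09:30 → clear.
Felix: starts 18:45 at or after Dmitri ends 09:30 → clear.
Ravi: starts 19:45 at or after Dmitri ends 09:30 → clear.
Dmitri overlaps Marcus, Hannah, Nadia.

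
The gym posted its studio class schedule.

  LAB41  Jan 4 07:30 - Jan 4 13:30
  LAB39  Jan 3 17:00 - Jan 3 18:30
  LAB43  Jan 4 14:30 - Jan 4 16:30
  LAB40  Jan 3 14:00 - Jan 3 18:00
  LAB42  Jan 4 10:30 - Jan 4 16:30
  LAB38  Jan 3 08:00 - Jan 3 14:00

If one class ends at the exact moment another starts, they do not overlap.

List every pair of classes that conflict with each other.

Check each pair: they overlap iff neither finishes before the other starts.
Sorted by start: LAB38, LAB40, LAB39, LAB41, LAB42, LAB43.
LAB40 starts exactly when LAB38 ends (back-to-back, no overlap) — done with LAB38.
LAB39 starts before LAB40 ends → LAB40 and LAB39 overlap.
LAB41 starts after LAB40 ends — done with LAB40.
LAB41 starts after LAB39 ends — done with LAB39.
LAB42 starts before LAB41 ends → LAB41 and LAB42 overlap.
LAB43 starts after LAB41 ends.
LAB43 starts before LAB42 ends → LAB42 and LAB43 overlap.

LAB39 & LAB40, LAB41 & LAB42, LAB42 & LAB43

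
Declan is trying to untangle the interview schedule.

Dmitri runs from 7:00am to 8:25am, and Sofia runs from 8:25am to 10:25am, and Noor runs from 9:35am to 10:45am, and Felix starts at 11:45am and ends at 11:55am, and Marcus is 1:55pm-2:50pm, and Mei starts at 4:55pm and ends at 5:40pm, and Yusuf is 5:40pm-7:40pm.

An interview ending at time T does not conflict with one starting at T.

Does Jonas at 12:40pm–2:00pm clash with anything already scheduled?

Yes — it overlaps Marcus

Dmitri: ends 8:25am at or before Jonas starts 12:40pm → clear.
Sofia: ends 10:25am at or before Jonas starts 12:40pm → clear.
Noor: ends 10:45am at or before Jonas starts 12:40pm → clear.
Felix: ends 11:55am at or before Jonas starts 12:40pm → clear.
Marcus: starts 1:55pm before Jonas ends 2:00pm, and ends 2:50pm after Jonas starts 12:40pm → overlap.
Mei: starts 4:55pm at or after Jonas ends 2:00pm → clear.
Yusuf: starts 5:40pm at or after Jonas ends 2:00pm → clear.
Jonas overlaps Marcus.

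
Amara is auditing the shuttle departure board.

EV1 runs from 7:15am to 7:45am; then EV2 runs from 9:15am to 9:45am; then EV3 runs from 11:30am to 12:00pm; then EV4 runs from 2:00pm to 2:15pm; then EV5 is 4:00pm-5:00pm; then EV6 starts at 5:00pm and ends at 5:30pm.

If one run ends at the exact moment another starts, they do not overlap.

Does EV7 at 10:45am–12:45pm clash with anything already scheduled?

Yes — it overlaps EV3

EV1: ends 7:45am at or before EV7 starts 10:45am → clear.
EV2: ends 9:45am at or before EV7 starts 10:45am → clear.
EV3: starts 11:30am before EV7 ends 12:45pm, and ends 12:00pm after EV7 starts 10:45am → overlap.
EV4: starts 2:00pm at or after EV7 ends 12:45pm → clear.
EV5: starts 4:00pm at or after EV7 ends 12:45pm → clear.
EV6: starts 5:00pm at or after EV7 ends 12:45pm → clear.
EV7 overlaps EV3.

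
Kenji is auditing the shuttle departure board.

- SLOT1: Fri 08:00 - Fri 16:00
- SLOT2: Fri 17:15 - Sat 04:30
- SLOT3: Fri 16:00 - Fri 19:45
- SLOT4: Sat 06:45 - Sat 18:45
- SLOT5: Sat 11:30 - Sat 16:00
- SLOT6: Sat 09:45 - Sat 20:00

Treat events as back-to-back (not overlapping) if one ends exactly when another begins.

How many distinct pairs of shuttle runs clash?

Check each pair: they overlap iff neither finishes before the other starts.
Sorted by start: SLOT1, SLOT3, SLOT2, SLOT4, SLOT6, SLOT5.
SLOT3 starts exactly when SLOT1 ends (back-to-back, no overlap), so nothing later overlaps SLOT1 either.
SLOT2 starts before SLOT3 ends → SLOT3 and SLOT2 overlap.
SLOT4 starts after SLOT3 ends, so nothing later overlaps SLOT3 either.
SLOT4 starts after SLOT2 ends, so nothing later overlaps SLOT2 either.
SLOT6 starts before SLOT4 ends → SLOT4 and SLOT6 overlap.
SLOT5 starts before SLOT4 ends → SLOT4 and SLOT5 overlap.
SLOT5 starts before SLOT6 ends → SLOT6 and SLOT5 overlap.
Overlapping pairs: SLOT2 & SLOT3, SLOT4 & SLOT5, SLOT4 & SLOT6, SLOT5 & SLOT6 — 4 in total.

4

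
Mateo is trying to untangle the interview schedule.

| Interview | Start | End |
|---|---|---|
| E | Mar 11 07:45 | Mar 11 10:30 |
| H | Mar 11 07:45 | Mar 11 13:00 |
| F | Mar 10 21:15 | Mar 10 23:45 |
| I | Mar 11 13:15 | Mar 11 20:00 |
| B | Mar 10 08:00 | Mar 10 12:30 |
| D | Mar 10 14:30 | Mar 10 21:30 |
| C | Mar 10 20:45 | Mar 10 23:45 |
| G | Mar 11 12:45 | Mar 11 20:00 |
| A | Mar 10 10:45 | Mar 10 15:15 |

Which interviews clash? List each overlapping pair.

Two intervals overlap when each starts before the other ends.
Sorted by start: B, A, D, C, F, E, H, G, I.
A starts before B ends → B and A overlap.
D starts after B ends, so nothing later overlaps B either.
D starts before A ends → A and D overlap.
C starts after A ends, so nothing later overlaps A either.
C starts before D ends → D and C overlap.
F starts before D ends → D and F overlap.
E starts after D ends, so nothing later overlaps D either.
F starts before C ends → C and F overlap.
E starts after C ends, so nothing later overlaps C either.
E starts after F ends, so nothing later overlaps F either.
H starts before E ends → E and H overlap.
G starts after E ends, so nothing later overlaps E either.
G starts before H ends → H and G overlap.
I starts after H ends.
I starts before G ends → G and I overlap.

A & B, A & D, C & D, C & F, D & F, E & H, G & H, G & I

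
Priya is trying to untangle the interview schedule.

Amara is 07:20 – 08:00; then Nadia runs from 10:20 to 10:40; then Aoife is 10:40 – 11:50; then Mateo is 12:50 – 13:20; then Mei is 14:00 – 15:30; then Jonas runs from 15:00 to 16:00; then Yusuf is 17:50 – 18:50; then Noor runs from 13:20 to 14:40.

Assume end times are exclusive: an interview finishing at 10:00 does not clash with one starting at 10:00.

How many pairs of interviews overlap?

2

Sorted by start: Amara, Nadia, Aoife, Mateo, Noor, Mei, Jonas, Yusuf.
Nadia starts after Amara ends, so nothing later overlaps Amara either.
Aoife starts exactly when Nadia ends (back-to-back, no overlap), so nothing later overlaps Nadia either.
Mateo starts after Aoife ends, so nothing later overlaps Aoife either.
Noor starts exactly when Mateo ends (back-to-back, no overlap), so nothing later overlaps Mateo either.
Mei starts before Noor ends → Noor and Mei overlap.
Jonas starts after Noor ends, so nothing later overlaps Noor either.
Jonas starts before Mei ends → Mei and Jonas overlap.
Yusuf starts after Mei ends.
Yusuf starts after Jonas ends.
Overlapping pairs: Jonas & Mei, Mei & Noor — 2 in total.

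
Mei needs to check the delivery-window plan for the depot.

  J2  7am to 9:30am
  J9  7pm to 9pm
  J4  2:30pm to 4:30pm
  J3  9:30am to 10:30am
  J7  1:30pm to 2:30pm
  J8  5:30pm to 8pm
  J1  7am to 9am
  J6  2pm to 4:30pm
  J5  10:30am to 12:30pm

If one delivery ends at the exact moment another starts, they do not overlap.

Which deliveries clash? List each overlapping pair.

J1 & J2, J4 & J6, J6 & J7, J8 & J9

Sorted by start: J1, J2, J3, J5, J7, J6, J4, J8, J9.
J2 starts before J1 ends → J1 and J2 overlap.
J3 starts after J1 ends — done with J1.
J3 starts exactly when J2 ends (back-to-back, no overlap) — done with J2.
J5 starts exactly when J3 ends (back-to-back, no overlap) — done with J3.
J7 starts after J5 ends — done with J5.
J6 starts before J7 ends → J7 and J6 overlap.
J4 starts exactly when J7 ends (back-to-back, no overlap) — done with J7.
J4 starts before J6 ends → J6 and J4 overlap.
J8 starts after J6 ends — done with J6.
J8 starts after J4 ends — done with J4.
J9 starts before J8 ends → J8 and J9 overlap.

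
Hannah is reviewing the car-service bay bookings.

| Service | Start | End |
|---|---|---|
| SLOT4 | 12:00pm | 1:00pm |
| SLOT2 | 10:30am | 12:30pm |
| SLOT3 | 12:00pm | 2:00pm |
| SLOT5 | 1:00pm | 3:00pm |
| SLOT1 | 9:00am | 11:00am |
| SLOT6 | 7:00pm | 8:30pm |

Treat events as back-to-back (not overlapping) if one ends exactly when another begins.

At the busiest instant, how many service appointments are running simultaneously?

3

Sort all start/end points and keep a running count:
9:00am start SLOT1 → 1
10:30am start SLOT2 → 2
11:00am end SLOT1 → 1
12:00pm start SLOT3 → 2
12:00pm start SLOT4 → 3
12:30pm end SLOT2 → 2
1:00pm end SLOT4 → 1
1:00pm start SLOT5 → 2
2:00pm end SLOT3 → 1
3:00pm end SLOT5 → 0
7:00pm start SLOT6 → 1
8:30pm end SLOT6 → 0
Peak is 3, at 12:00pm (SLOT2, SLOT3, SLOT4).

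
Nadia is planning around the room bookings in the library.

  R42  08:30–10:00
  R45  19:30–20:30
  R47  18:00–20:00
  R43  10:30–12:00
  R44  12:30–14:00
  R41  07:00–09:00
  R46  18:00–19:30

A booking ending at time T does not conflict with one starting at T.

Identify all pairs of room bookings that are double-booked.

Sorted by start: R41, R42, R43, R44, R46, R47, R45.
R42 starts before R41 ends → R41 and R42 overlap.
R43 starts after R41 ends — done with R41.
R43 starts after R42 ends — done with R42.
R44 starts after R43 ends — done with R43.
R46 starts after R44 ends — done with R44.
R47 starts before R46 ends → R46 and R47 overlap.
R45 starts exactly when R46 ends (back-to-back, no overlap).
R45 starts before R47 ends → R47 and R45 overlap.

R41 & R42, R45 & R47, R46 & R47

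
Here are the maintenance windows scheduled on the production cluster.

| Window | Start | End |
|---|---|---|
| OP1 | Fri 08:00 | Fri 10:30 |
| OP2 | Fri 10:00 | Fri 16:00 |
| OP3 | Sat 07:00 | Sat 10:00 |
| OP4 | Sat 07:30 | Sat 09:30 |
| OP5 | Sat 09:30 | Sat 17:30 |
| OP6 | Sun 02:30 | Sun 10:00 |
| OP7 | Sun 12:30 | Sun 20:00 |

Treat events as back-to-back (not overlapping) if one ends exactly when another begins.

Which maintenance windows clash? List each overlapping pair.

OP1 & OP2, OP3 & OP4, OP3 & OP5

Check each pair: they overlap iff neither finishes before the other starts.
Sorted by start: OP1, OP2, OP3, OP4, OP5, OP6, OP7.
OP2 starts before OP1 ends → OP1 and OP2 overlap.
OP3 starts after OP1 ends, so OP1 has no further overlaps.
OP3 starts after OP2 ends, so OP2 has no further overlaps.
OP4 starts before OP3 ends → OP3 and OP4 overlap.
OP5 starts before OP3 ends → OP3 and OP5 overlap.
OP6 starts after OP3 ends, so OP3 has no further overlaps.
OP5 starts exactly when OP4 ends (back-to-back, no overlap), so OP4 has no further overlaps.
OP6 starts after OP5 ends, so OP5 has no further overlaps.
OP7 starts after OP6 ends.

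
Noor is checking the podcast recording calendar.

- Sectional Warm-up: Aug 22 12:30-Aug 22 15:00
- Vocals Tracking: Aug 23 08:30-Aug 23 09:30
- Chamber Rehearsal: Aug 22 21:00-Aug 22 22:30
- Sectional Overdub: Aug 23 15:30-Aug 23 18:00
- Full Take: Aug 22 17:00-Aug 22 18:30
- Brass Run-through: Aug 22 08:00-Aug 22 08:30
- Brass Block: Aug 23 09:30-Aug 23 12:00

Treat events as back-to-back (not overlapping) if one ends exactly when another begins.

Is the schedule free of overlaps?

Yes

Two intervals overlap when each starts before the other ends.
Sorted by start: Brass Run-through, Sectional Warm-up, Full Take, Chamber Rehearsal, Vocals Tracking, Brass Block, Sectional Overdub.
Sectional Warm-up starts after Brass Run-through ends; Brass Run-through is clear from here.
Full Take starts after Sectional Warm-up ends; Sectional Warm-up is clear from here.
Chamber Rehearsal starts after Full Take ends; Full Take is clear from here.
Vocals Tracking starts after Chamber Rehearsal ends; Chamber Rehearsal is clear from here.
Brass Block starts exactly when Vocals Tracking ends (back-to-back, no overlap); Vocals Tracking is clear from here.
Sectional Overdub starts after Brass Block ends.
Every pair is clear; the schedule has no overlaps.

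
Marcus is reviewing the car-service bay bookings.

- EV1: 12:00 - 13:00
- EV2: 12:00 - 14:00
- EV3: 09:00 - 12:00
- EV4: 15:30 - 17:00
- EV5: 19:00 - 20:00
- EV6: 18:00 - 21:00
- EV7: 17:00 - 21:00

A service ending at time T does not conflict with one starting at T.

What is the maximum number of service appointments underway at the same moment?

Walk through starts and ends in time order (an end at T is processed before a start at T):
09:00 start EV3 → 1
12:00 end EV3 → 0
12:00 start EV1 → 1
12:00 start EV2 → 2
13:00 end EV1 → 1
14:00 end EV2 → 0
15:30 start EV4 → 1
17:00 end EV4 → 0
17:00 start EV7 → 1
18:00 start EV6 → 2
19:00 start EV5 → 3
20:00 end EV5 → 2
21:00 end EV6 → 1
21:00 end EV7 → 0
Peak is 3, at 19:00 (EV5, EV6, EV7).

3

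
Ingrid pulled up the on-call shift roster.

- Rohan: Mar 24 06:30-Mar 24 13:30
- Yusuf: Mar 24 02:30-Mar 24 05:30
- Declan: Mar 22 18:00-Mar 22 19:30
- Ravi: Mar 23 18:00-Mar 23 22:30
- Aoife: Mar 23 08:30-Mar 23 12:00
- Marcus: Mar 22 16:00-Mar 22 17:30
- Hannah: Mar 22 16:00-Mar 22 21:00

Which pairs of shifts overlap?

Sorted by start: Marcus, Hannah, Declan, Aoife, Ravi, Yusuf, Rohan.
Hannah starts before Marcus ends → Marcus and Hannah overlap.
Declan starts after Marcus ends; Marcus is clear from here.
Declan starts before Hannah ends → Hannah and Declan overlap.
Aoife starts after Hannah ends; Hannah is clear from here.
Aoife starts after Declan ends; Declan is clear from here.
Ravi starts after Aoife ends; Aoife is clear from here.
Yusuf starts after Ravi ends; Ravi is clear from here.
Rohan starts after Yusuf ends.

Declan & Hannah, Hannah & Marcus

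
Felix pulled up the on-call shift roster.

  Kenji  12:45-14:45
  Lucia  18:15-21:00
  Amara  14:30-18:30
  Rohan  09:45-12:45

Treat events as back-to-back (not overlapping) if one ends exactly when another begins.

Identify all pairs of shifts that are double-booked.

Sorted by start: Rohan, Kenji, Amara, Lucia.
Kenji starts exactly when Rohan ends (back-to-back, no overlap), so nothing later overlaps Rohan either.
Amara starts before Kenji ends → Kenji and Amara overlap.
Lucia starts after Kenji ends.
Lucia starts before Amara ends → Amara and Lucia overlap.

Amara & Kenji, Amara & Lucia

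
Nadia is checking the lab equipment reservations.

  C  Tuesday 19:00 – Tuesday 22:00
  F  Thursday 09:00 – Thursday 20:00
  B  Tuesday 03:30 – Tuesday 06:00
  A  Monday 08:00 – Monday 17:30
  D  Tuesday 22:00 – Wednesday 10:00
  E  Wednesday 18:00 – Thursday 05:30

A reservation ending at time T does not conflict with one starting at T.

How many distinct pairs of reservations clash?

0

Sorted by start: A, B, C, D, E, F.
B starts after A ends — done with A.
C starts after B ends — done with B.
D starts exactly when C ends (back-to-back, no overlap) — done with C.
E starts after D ends — done with D.
F starts after E ends.
No pair overlaps.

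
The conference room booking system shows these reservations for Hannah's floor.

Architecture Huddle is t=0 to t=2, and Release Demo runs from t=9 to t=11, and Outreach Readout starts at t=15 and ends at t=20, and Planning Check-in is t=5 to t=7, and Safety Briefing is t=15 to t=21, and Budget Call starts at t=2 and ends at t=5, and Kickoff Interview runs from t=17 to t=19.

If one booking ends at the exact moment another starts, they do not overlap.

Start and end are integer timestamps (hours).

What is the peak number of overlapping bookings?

Sort all start/end points and keep a running count:
t=0 start Architecture Huddle → 1
t=2 end Architecture Huddle → 0
t=2 start Budget Call → 1
t=5 end Budget Call → 0
t=5 start Planning Check-in → 1
t=7 end Planning Check-in → 0
t=9 start Release Demo → 1
t=11 end Release Demo → 0
t=15 start Outreach Readout → 1
t=15 start Safety Briefing → 2
t=17 start Kickoff Interview → 3
t=19 end Kickoff Interview → 2
t=20 end Outreach Readout → 1
t=21 end Safety Briefing → 0
Peak is 3, at t=17 (Kickoff Interview, Outreach Readout, Safety Briefing).

3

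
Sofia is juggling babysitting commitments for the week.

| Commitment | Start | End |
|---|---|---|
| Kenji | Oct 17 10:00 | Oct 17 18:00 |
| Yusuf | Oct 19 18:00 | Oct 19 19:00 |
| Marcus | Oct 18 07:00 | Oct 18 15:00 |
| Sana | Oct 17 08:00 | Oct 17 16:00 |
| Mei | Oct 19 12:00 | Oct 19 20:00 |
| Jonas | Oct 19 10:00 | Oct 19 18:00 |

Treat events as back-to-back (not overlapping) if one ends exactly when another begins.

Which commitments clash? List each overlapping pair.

Jonas & Mei, Kenji & Sana, Mei & Yusuf

Two intervals overlap when each starts before the other ends.
Sorted by start: Sana, Kenji, Marcus, Jonas, Mei, Yusuf.
Kenji starts before Sana ends → Sana and Kenji overlap.
Marcus starts after Sana ends — done with Sana.
Marcus starts after Kenji ends — done with Kenji.
Jonas starts after Marcus ends — done with Marcus.
Mei starts before Jonas ends → Jonas and Mei overlap.
Yusuf starts exactly when Jonas ends (back-to-back, no overlap).
Yusuf starts before Mei ends → Mei and Yusuf overlap.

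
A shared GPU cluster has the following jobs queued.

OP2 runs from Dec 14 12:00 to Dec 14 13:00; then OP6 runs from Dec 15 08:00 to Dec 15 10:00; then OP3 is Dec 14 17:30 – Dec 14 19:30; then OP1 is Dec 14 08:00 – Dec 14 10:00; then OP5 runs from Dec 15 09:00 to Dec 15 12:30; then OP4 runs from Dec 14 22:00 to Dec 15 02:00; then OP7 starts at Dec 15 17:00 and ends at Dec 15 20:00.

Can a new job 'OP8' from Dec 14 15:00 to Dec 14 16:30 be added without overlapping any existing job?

Yes — the slot is free

OP1: ends Dec 14 10:00 at or before OP8 starts Dec 14 15:00 → clear.
OP2: ends Dec 14 13:00 at or before OP8 starts Dec 14 15:00 → clear.
OP3: starts Dec 14 17:30 at or after OP8 ends Dec 14 16:30 → clear.
OP4: starts Dec 14 22:00 at or after OP8 ends Dec 14 16:30 → clear.
OP6: starts Dec 15 08:00 at or after OP8 ends Dec 14 16:30 → clear.
OP5: starts Dec 15 09:00 at or after OP8 ends Dec 14 16:30 → clear.
OP7: starts Dec 15 17:00 at or after OP8 ends Dec 14 16:30 → clear.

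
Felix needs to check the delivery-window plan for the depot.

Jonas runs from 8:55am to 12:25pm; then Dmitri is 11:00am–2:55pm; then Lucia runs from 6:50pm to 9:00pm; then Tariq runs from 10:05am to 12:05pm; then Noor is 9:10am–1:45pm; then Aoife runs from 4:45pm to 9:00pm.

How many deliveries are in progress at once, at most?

4

Sort all start/end points and keep a running count:
8:55am start Jonas → 1
9:10am start Noor → 2
10:05am start Tariq → 3
11:00am start Dmitri → 4
12:05pm end Tariq → 3
12:25pm end Jonas → 2
1:45pm end Noor → 1
2:55pm end Dmitri → 0
4:45pm start Aoife → 1
6:50pm start Lucia → 2
9:00pm end Aoife → 1
9:00pm end Lucia → 0
Peak is 4, at 11:00am (Dmitri, Jonas, Noor, Tariq).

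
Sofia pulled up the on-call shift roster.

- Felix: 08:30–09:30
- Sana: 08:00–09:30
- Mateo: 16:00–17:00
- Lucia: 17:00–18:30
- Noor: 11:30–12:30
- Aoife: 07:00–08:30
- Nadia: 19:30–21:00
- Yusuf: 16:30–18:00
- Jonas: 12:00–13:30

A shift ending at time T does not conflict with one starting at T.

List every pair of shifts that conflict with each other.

Aoife & Sana, Felix & Sana, Jonas & Noor, Lucia & Yusuf, Mateo & Yusuf

Check each pair: they overlap iff neither finishes before the other starts.
Sorted by start: Aoife, Sana, Felix, Noor, Jonas, Mateo, Yusuf, Lucia, Nadia.
Sana starts before Aoife ends → Aoife and Sana overlap.
Felix starts exactly when Aoife ends (back-to-back, no overlap), so nothing later overlaps Aoife either.
Felix starts before Sana ends → Sana and Felix overlap.
Noor starts after Sana ends, so nothing later overlaps Sana either.
Noor starts after Felix ends, so nothing later overlaps Felix either.
Jonas starts before Noor ends → Noor and Jonas overlap.
Mateo starts after Noor ends, so nothing later overlaps Noor either.
Mateo starts after Jonas ends, so nothing later overlaps Jonas either.
Yusuf starts before Mateo ends → Mateo and Yusuf overlap.
Lucia starts exactly when Mateo ends (back-to-back, no overlap), so nothing later overlaps Mateo either.
Lucia starts before Yusuf ends → Yusuf and Lucia overlap.
Nadia starts after Yusuf ends.
Nadia starts after Lucia ends.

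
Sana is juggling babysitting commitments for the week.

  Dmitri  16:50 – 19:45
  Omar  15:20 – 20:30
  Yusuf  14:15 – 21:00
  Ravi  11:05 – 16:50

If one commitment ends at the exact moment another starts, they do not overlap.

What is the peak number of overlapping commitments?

3

Sort all start/end points and keep a running count:
11:05 start Ravi → 1
14:15 start Yusuf → 2
15:20 start Omar → 3
16:50 end Ravi → 2
16:50 start Dmitri → 3
19:45 end Dmitri → 2
20:30 end Omar → 1
21:00 end Yusuf → 0
Peak is 3, at 15:20 (Omar, Ravi, Yusuf).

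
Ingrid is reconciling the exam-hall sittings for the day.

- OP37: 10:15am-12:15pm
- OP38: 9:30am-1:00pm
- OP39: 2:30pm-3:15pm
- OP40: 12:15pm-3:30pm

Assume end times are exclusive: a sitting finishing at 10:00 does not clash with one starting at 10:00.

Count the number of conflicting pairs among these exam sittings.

Sorted by start: OP38, OP37, OP40, OP39.
OP37 starts before OP38 ends → OP38 and OP37 overlap.
OP40 starts before OP38 ends → OP38 and OP40 overlap.
OP39 starts after OP38 ends.
OP40 starts exactly when OP37 ends (back-to-back, no overlap) — done with OP37.
OP39 starts before OP40 ends → OP40 and OP39 overlap.
Overlapping pairs: OP37 & OP38, OP38 & OP40, OP39 & OP40 — 3 in total.

3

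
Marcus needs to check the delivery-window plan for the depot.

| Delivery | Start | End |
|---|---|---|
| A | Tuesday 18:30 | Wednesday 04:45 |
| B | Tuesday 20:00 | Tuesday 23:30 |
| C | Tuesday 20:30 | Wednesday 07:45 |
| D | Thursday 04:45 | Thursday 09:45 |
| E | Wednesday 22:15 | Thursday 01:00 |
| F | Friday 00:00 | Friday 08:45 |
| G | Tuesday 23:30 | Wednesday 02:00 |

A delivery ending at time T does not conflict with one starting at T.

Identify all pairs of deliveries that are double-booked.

Check each pair: they overlap iff neither finishes before the other starts.
Sorted by start: A, B, C, G, E, D, F.
B starts before A ends → A and B overlap.
C starts before A ends → A and C overlap.
G starts before A ends → A and G overlap.
E starts after A ends; A is clear from here.
C starts before B ends → B and C overlap.
G starts exactly when B ends (back-to-back, no overlap); B is clear from here.
G starts before C ends → C and G overlap.
E starts after C ends; C is clear from here.
E starts after G ends; G is clear from here.
D starts after E ends; E is clear from here.
F starts after D ends.

A & B, A & C, A & G, B & C, C & G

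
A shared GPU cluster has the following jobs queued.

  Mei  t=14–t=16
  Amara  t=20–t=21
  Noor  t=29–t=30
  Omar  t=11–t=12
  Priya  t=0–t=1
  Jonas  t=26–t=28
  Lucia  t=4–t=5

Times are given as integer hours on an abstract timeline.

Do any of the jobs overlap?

No

Sorted by start: Priya, Lucia, Omar, Mei, Amara, Jonas, Noor.
Lucia starts after Priya ends — done with Priya.
Omar starts after Lucia ends — done with Lucia.
Mei starts after Omar ends — done with Omar.
Amara starts after Mei ends — done with Mei.
Jonas starts after Amara ends — done with Amara.
Noor starts after Jonas ends.
Every pair is clear; the schedule has no overlaps.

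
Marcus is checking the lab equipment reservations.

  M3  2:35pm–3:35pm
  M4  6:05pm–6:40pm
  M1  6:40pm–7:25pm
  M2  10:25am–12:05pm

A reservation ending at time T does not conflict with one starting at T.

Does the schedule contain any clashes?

Sorted by start: M2, M3, M4, M1.
M3 starts after M2 ends, so M2 has no further overlaps.
M4 starts after M3 ends, so M3 has no further overlaps.
M1 starts exactly when M4 ends (back-to-back, no overlap).
Every pair is clear; the schedule has no overlaps.

No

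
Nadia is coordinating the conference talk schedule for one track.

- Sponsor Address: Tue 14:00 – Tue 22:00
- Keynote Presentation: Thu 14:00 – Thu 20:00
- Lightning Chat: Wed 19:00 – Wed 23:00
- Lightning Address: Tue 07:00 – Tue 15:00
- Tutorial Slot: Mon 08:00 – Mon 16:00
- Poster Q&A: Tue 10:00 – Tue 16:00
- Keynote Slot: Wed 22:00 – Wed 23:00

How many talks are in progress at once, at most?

Sweep the timeline, counting +1 at each start and −1 at each end (ends before starts at a tie):
Mon 08:00 start Tutorial Slot → 1
Mon 16:00 end Tutorial Slot → 0
Tue 07:00 start Lightning Address → 1
Tue 10:00 start Poster Q&A → 2
Tue 14:00 start Sponsor Address → 3
Tue 15:00 end Lightning Address → 2
Tue 16:00 end Poster Q&A → 1
Tue 22:00 end Sponsor Address → 0
Wed 19:00 start Lightning Chat → 1
Wed 22:00 start Keynote Slot → 2
Wed 23:00 end Keynote Slot → 1
Wed 23:00 end Lightning Chat → 0
Thu 14:00 start Keynote Presentation → 1
Thu 20:00 end Keynote Presentation → 0
Peak is 3, at Tue 14:00 (Lightning Address, Poster Q&A, Sponsor Address).

3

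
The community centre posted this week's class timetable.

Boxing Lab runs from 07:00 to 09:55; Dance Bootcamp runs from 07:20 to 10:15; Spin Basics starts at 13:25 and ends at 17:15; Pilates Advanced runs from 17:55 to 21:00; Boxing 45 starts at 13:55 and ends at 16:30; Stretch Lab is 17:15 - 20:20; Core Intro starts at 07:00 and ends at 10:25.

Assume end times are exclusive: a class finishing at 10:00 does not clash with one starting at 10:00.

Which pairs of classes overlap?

Sorted by start: Boxing Lab, Core Intro, Dance Bootcamp, Spin Basics, Boxing 45, Stretch Lab, Pilates Advanced.
Core Intro starts before Boxing Lab ends → Boxing Lab and Core Intro overlap.
Dance Bootcamp starts before Boxing Lab ends → Boxing Lab and Dance Bootcamp overlap.
Spin Basics starts after Boxing Lab ends; Boxing Lab is clear from here.
Dance Bootcamp starts before Core Intro ends → Core Intro and Dance Bootcamp overlap.
Spin Basics starts after Core Intro ends; Core Intro is clear from here.
Spin Basics starts after Dance Bootcamp ends; Dance Bootcamp is clear from here.
Boxing 45 starts before Spin Basics ends → Spin Basics and Boxing 45 overlap.
Stretch Lab starts exactly when Spin Basics ends (back-to-back, no overlap); Spin Basics is clear from here.
Stretch Lab starts after Boxing 45 ends; Boxing 45 is clear from here.
Pilates Advanced starts before Stretch Lab ends → Stretch Lab and Pilates Advanced overlap.

Boxing 45 & Spin Basics, Boxing Lab & Core Intro, Boxing Lab & Dance Bootcamp, Core Intro & Dance Bootcamp, Pilates Advanced & Stretch Lab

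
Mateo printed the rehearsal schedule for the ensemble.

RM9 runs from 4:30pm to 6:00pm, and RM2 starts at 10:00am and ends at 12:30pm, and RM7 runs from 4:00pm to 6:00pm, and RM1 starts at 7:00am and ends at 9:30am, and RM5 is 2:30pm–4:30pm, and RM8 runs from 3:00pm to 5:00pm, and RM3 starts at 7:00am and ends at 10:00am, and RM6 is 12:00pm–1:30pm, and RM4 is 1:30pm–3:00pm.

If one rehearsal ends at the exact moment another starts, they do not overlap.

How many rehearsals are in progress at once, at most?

Sort all start/end points and keep a running count:
7:00am start RM1 → 1
7:00am start RM3 → 2
9:30am end RM1 → 1
10:00am end RM3 → 0
10:00am start RM2 → 1
12:00pm start RM6 → 2
12:30pm end RM2 → 1
1:30pm end RM6 → 0
1:30pm start RM4 → 1
2:30pm start RM5 → 2
3:00pm end RM4 → 1
3:00pm start RM8 → 2
4:00pm start RM7 → 3
4:30pm end RM5 → 2
4:30pm start RM9 → 3
5:00pm end RM8 → 2
6:00pm end RM7 → 1
6:00pm end RM9 → 0
Peak is 3, at 4:00pm (RM5, RM7, RM8).

3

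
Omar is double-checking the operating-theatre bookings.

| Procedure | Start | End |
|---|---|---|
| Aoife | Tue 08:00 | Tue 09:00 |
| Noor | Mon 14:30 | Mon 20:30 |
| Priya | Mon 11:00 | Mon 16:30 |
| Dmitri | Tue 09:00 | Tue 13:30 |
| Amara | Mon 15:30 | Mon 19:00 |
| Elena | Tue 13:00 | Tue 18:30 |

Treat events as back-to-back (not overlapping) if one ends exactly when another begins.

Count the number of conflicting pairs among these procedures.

4

Sorted by start: Priya, Noor, Amara, Aoife, Dmitri, Elena.
Noor starts before Priya ends → Priya and Noor overlap.
Amara starts before Priya ends → Priya and Amara overlap.
Aoife starts after Priya ends; Priya is clear from here.
Amara starts before Noor ends → Noor and Amara overlap.
Aoife starts after Noor ends; Noor is clear from here.
Aoife starts after Amara ends; Amara is clear from here.
Dmitri starts exactly when Aoife ends (back-to-back, no overlap); Aoife is clear from here.
Elena starts before Dmitri ends → Dmitri and Elena overlap.
Overlapping pairs: Amara & Noor, Amara & Priya, Dmitri & Elena, Noor & Priya — 4 in total.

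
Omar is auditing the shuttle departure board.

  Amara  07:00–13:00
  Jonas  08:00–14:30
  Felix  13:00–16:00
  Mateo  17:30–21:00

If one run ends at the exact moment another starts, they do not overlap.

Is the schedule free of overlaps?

No

Sorted by start: Amara, Jonas, Felix, Mateo.
Jonas starts before Amara ends → Amara and Jonas overlap.
That's a conflict, so the schedule is not conflict-free.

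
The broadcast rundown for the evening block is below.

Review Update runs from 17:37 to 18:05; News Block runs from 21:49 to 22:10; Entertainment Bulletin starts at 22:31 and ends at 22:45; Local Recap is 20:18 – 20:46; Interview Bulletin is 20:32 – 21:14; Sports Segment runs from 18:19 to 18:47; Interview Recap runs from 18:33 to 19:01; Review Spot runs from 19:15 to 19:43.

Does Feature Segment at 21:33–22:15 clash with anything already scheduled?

Review Update: ends 18:05 at or before Feature Segment starts 21:33 → clear.
Sports Segment: ends 18:47 at or before Feature Segment starts 21:33 → clear.
Interview Recap: ends 19:01 at or before Feature Segment starts 21:33 → clear.
Review Spot: ends 19:43 at or before Feature Segment starts 21:33 → clear.
Local Recap: ends 20:46 at or before Feature Segment starts 21:33 → clear.
Interview Bulletin: ends 21:14 at or before Feature Segment starts 21:33 → clear.
News Block: starts 21:49 before Feature Segment ends 22:15, and ends 22:10 after Feature Segment starts 21:33 → overlap.
Entertainment Bulletin: starts 22:31 at or after Feature Segment ends 22:15 → clear.
Feature Segment overlaps News Block.

Yes — it overlaps News Block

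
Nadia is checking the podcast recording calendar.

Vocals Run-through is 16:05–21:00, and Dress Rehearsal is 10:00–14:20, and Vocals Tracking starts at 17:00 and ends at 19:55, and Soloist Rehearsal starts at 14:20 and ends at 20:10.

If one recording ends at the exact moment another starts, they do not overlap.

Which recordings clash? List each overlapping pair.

Sorted by start: Dress Rehearsal, Soloist Rehearsal, Vocals Run-through, Vocals Tracking.
Soloist Rehearsal starts exactly when Dress Rehearsal ends (back-to-back, no overlap); Dress Rehearsal is clear from here.
Vocals Run-through starts before Soloist Rehearsal ends → Soloist Rehearsal and Vocals Run-through overlap.
Vocals Tracking starts before Soloist Rehearsal ends → Soloist Rehearsal and Vocals Tracking overlap.
Vocals Tracking starts before Vocals Run-through ends → Vocals Run-through and Vocals Tracking overlap.

Soloist Rehearsal & Vocals Run-through, Soloist Rehearsal & Vocals Tracking, Vocals Run-through & Vocals Tracking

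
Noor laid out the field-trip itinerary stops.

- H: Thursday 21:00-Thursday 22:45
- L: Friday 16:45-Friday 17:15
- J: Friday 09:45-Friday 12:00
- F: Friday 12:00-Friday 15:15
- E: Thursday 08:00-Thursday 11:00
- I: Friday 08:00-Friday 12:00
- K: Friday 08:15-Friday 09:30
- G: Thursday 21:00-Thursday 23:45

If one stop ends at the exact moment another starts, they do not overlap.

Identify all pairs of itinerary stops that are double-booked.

G & H, I & J, I & K

Sorted by start: E, G, H, I, K, J, F, L.
G starts after E ends; E is clear from here.
H starts before G ends → G and H overlap.
I starts after G ends; G is clear from here.
I starts after H ends; H is clear from here.
K starts before I ends → I and K overlap.
J starts before I ends → I and J overlap.
F starts exactly when I ends (back-to-back, no overlap); I is clear from here.
J starts after K ends; K is clear from here.
F starts exactly when J ends (back-to-back, no overlap); J is clear from here.
L starts after F ends.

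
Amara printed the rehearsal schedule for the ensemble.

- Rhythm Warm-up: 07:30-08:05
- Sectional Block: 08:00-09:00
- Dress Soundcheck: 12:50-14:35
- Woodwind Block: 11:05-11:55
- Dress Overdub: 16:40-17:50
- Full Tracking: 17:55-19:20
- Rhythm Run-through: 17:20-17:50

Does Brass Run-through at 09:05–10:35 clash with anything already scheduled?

No — it doesn't clash with anything

Rhythm Warm-up: ends 08:05 at or before Brass Run-through starts 09:05 → clear.
Sectional Block: ends 09:00 at or before Brass Run-through starts 09:05 → clear.
Woodwind Block: starts 11:05 at or after Brass Run-through ends 10:35 → clear.
Dress Soundcheck: starts 12:50 at or after Brass Run-through ends 10:35 → clear.
Dress Overdub: starts 16:40 at or after Brass Run-through ends 10:35 → clear.
Rhythm Run-through: starts 17:20 at or after Brass Run-through ends 10:35 → clear.
Full Tracking: starts 17:55 at or after Brass Run-through ends 10:35 → clear.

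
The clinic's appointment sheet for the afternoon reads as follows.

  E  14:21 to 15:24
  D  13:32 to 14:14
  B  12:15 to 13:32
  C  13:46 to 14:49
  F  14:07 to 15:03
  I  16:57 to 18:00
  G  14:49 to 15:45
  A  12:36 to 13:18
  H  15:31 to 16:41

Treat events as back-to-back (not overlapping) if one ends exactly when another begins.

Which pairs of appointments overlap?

A & B, C & D, C & E, C & F, D & F, E & F, E & G, F & G, G & H

Two intervals overlap when each starts before the other ends.
Sorted by start: B, A, D, C, F, E, G, H, I.
A starts before B ends → B and A overlap.
D starts exactly when B ends (back-to-back, no overlap), so B has no further overlaps.
D starts after A ends, so A has no further overlaps.
C starts before D ends → D and C overlap.
F starts before D ends → D and F overlap.
E starts after D ends, so D has no further overlaps.
F starts before C ends → C and F overlap.
E starts before C ends → C and E overlap.
G starts exactly when C ends (back-to-back, no overlap), so C has no further overlaps.
E starts before F ends → F and E overlap.
G starts before F ends → F and G overlap.
H starts after F ends, so F has no further overlaps.
G starts before E ends → E and G overlap.
H starts after E ends, so E has no further overlaps.
H starts before G ends → G and H overlap.
I starts after G ends.
I starts after H ends.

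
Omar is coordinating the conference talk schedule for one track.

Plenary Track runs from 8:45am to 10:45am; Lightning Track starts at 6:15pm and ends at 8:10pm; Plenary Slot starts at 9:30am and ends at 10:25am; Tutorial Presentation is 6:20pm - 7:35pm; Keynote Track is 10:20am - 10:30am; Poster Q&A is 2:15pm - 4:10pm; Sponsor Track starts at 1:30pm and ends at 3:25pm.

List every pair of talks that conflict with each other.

Keynote Track & Plenary Slot, Keynote Track & Plenary Track, Lightning Track & Tutorial Presentation, Plenary Slot & Plenary Track, Poster Q&A & Sponsor Track

Sorted by start: Plenary Track, Plenary Slot, Keynote Track, Sponsor Track, Poster Q&A, Lightning Track, Tutorial Presentation.
Plenary Slot starts before Plenary Track ends → Plenary Track and Plenary Slot overlap.
Keynote Track starts before Plenary Track ends → Plenary Track and Keynote Track overlap.
Sponsor Track starts after Plenary Track ends; Plenary Track is clear from here.
Keynote Track starts before Plenary Slot ends → Plenary Slot and Keynote Track overlap.
Sponsor Track starts after Plenary Slot ends; Plenary Slot is clear from here.
Sponsor Track starts after Keynote Track ends; Keynote Track is clear from here.
Poster Q&A starts before Sponsor Track ends → Sponsor Track and Poster Q&A overlap.
Lightning Track starts after Sponsor Track ends; Sponsor Track is clear from here.
Lightning Track starts after Poster Q&A ends; Poster Q&A is clear from here.
Tutorial Presentation starts before Lightning Track ends → Lightning Track and Tutorial Presentation overlap.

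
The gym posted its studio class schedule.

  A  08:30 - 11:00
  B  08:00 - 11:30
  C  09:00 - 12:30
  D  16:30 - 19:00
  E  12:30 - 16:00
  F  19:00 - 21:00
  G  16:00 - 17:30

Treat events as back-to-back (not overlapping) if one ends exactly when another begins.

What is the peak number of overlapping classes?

3

Sweep the timeline, counting +1 at each start and −1 at each end (ends before starts at a tie):
08:00 start B → 1
08:30 start A → 2
09:00 start C → 3
11:00 end A → 2
11:30 end B → 1
12:30 end C → 0
12:30 start E → 1
16:00 end E → 0
16:00 start G → 1
16:30 start D → 2
17:30 end G → 1
19:00 end D → 0
19:00 start F → 1
21:00 end F → 0
Peak is 3, at 09:00 (A, B, C).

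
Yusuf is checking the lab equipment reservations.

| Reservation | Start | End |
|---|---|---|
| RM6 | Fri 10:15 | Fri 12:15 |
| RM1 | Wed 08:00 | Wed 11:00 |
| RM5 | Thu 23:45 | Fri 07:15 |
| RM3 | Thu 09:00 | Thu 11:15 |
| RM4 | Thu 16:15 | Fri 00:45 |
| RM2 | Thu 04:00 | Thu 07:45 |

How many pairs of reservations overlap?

1

Check each pair: they overlap iff neither finishes before the other starts.
Sorted by start: RM1, RM2, RM3, RM4, RM5, RM6.
RM2 starts after RM1 ends, so RM1 has no further overlaps.
RM3 starts after RM2 ends, so RM2 has no further overlaps.
RM4 starts after RM3 ends, so RM3 has no further overlaps.
RM5 starts before RM4 ends → RM4 and RM5 overlap.
RM6 starts after RM4 ends.
RM6 starts after RM5 ends.
Overlapping pairs: RM4 & RM5 — 1 in total.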